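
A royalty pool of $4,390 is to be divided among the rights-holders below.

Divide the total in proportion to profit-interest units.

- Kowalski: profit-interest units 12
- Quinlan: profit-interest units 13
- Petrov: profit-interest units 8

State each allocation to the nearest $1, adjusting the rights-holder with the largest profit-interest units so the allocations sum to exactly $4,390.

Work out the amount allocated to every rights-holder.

Kowalski: $1,596 · Quinlan: $1,730 · Petrov: $1,064

Sum of profit-interest units: 12 + 13 + 8 = 33.
Raw shares: Kowalski 1,596.36; Quinlan 1,729.39; Petrov 1,064.24.
At nearest $1: Kowalski $1,596; Quinlan $1,729; Petrov $1,064. Sum = $4,389.
Difference $4,390 − $4,389 = +$1 applied to largest profit-interest units (Quinlan): Quinlan becomes $1,730.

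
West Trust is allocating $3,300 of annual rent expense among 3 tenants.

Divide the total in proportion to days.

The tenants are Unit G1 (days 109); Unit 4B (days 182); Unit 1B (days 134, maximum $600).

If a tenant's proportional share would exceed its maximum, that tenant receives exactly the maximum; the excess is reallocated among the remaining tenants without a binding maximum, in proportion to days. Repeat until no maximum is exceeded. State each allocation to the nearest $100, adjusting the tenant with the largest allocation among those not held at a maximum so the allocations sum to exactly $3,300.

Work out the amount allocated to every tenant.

Unit G1: $1,000 | Unit 4B: $1,700 | Unit 1B: $600

Total days = 425.
Proportional shares (ignoring caps): Unit G1 846.35; Unit 4B 1,413.18; Unit 1B 1,040.47.
Cap binds for Unit 1B ($600); remaining pool $2,700 reallocated over remaining days 291.
Shares after redistribution: Unit G1 1,011.34 → $1,000; Unit 4B 1,688.66 → $1,700.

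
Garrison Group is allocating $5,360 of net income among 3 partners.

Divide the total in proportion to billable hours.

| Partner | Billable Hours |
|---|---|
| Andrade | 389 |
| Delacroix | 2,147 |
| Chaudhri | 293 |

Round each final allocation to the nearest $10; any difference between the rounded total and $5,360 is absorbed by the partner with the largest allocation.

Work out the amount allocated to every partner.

Andrade: $740; Delacroix: $4,060; Chaudhri: $560

Billable hours total: 2,829.
Proportional shares: Andrade 389/2,829 × $5,360 = 737.02; Delacroix 2,147/2,829 × $5,360 = 4,067.84; Chaudhri 293/2,829 × $5,360 = 555.14.
At nearest $10: Andrade $740; Delacroix $4,070; Chaudhri $560. Sum = $5,370.
Difference $5,360 − $5,370 = −$10 applied to largest allocation (Delacroix): Delacroix becomes $4,060.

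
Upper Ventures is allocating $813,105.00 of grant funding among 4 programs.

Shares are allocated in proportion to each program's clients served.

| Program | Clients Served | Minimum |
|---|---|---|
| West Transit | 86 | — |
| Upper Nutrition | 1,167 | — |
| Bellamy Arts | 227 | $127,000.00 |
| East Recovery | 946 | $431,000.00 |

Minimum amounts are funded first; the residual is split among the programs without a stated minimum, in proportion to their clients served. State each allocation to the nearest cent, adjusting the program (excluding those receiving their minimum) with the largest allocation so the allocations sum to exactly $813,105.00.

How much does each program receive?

Fund the minimums — Bellamy Arts $127,000.00; East Recovery $431,000.00. Balance $255,105.00.
Balance split over remaining clients served 1,253: West Transit 17,509.2019 → $17,509.20; Upper Nutrition 237,595.7981 → $237,595.80.

West Transit: $17,509.20; Upper Nutrition: $237,595.80; Bellamy Arts: $127,000.00; East Recovery: $431,000.00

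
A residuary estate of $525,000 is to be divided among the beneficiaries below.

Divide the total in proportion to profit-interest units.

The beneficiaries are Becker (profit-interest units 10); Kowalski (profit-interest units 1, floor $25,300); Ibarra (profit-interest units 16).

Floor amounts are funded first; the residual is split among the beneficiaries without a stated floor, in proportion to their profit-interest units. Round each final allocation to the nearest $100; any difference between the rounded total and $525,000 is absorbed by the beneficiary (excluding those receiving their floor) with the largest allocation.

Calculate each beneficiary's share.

Becker: $192,200; Kowalski: $25,300; Ibarra: $307,500

Fund the minimums — Kowalski $25,300. Balance $499,700.
Balance split over remaining profit-interest units 26: Becker 192,192.31 → $192,200; Ibarra 307,507.69 → $307,500.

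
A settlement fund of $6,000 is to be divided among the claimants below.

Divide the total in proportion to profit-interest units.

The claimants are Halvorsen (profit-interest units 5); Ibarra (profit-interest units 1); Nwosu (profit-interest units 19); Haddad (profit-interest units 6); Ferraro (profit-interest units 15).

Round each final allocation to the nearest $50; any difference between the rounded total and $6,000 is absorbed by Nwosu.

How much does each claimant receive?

Halvorsen: $650; Ibarra: $150; Nwosu: $2,450; Haddad: $800; Ferraro: $1,950

Combined profit-interest units = 46.
Raw shares: Halvorsen 5/46 × $6,000 = 652.17; Ibarra 1/46 × $6,000 = 130.43; Nwosu 19/46 × $6,000 = 2,478.26; Haddad 6/46 × $6,000 = 782.61; Ferraro 15/46 × $6,000 = 1,956.52.
Rounded to nearest $50: Halvorsen $650; Ibarra $150; Nwosu $2,500; Haddad $800; Ferraro $1,950. Sum = $6,050.
Difference $6,000 − $6,050 = −$50 applied to Nwosu: Nwosu becomes $2,450.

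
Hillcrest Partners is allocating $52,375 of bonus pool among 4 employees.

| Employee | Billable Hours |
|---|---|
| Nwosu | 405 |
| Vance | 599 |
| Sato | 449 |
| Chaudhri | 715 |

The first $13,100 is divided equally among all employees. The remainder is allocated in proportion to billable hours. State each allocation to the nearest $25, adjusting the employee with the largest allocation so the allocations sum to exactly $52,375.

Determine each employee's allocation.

First tranche $13,100 split equally: $3,275 each.
Remainder $39,275 by billable hours (total 2,168): Nwosu 7,336.89 → $7,325; Vance 10,851.35 → $10,850; Sato 8,133.98 → $8,125; Chaudhri 12,952.78 → $12,950.
Rounding difference +$25 on remainder applied to Chaudhri.
Totals: Nwosu $3,275 + $7,325 = $10,600; Vance $3,275 + $10,850 = $14,125; Sato $3,275 + $8,125 = $11,400; Chaudhri $3,275 + $12,975 = $16,250.

Nwosu: $10,600 | Vance: $14,125 | Sato: $11,400 | Chaudhri: $16,250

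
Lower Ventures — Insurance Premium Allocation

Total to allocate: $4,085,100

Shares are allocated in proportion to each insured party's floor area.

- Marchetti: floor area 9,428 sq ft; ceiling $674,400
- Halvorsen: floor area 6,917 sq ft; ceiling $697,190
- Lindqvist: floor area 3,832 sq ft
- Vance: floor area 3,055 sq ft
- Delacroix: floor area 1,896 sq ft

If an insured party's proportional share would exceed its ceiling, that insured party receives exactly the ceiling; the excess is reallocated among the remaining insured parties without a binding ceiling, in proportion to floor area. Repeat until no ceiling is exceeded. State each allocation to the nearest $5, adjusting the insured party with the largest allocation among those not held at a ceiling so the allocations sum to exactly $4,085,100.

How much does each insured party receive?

Combined floor area = 25,128.
Proportional shares (ignoring caps): Marchetti 1,532,725.36; Halvorsen 1,124,507.99; Lindqvist 622,974.50; Vance 496,656.34; Delacroix 308,235.82.
Cap binds for Marchetti ($674,400), Halvorsen ($697,190); balance $2,713,510 reallocated over remaining floor area 8,783.
Redistributed shares: Lindqvist 1,183,897.34 → $1,183,895; Vance 943,843.00 → $943,845; Delacroix 585,769.66 → $585,770.

Marchetti: $674,400 | Halvorsen: $697,190 | Lindqvist: $1,183,895 | Vance: $943,845 | Delacroix: $585,770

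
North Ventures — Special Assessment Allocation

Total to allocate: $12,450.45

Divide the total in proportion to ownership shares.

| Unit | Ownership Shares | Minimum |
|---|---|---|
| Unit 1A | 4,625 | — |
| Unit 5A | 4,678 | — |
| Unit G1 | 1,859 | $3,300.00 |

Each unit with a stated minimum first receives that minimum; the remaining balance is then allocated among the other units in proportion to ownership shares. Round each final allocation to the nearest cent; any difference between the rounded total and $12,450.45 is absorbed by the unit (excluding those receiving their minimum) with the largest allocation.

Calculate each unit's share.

Unit 1A: $4,549.16; Unit 5A: $4,601.29; Unit G1: $3,300.00

Guaranteed amounts: Unit G1 $3,300.00. Remaining pool $9,150.45.
Remaining pool split over remaining ownership shares 9,303: Unit 1A 4,549.1595 → $4,549.16; Unit 5A 4,601.2905 → $4,601.29.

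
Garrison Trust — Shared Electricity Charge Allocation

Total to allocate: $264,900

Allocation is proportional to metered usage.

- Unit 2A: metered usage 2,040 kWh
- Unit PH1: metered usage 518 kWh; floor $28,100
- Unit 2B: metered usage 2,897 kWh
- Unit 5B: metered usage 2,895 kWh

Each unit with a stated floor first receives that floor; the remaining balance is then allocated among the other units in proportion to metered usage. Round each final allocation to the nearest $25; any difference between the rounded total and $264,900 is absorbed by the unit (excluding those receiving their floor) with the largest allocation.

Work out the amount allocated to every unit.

Unit 2A: $61,675 | Unit PH1: $28,100 | Unit 2B: $87,600 | Unit 5B: $87,525

Guaranteed amounts: Unit PH1 $28,100. Remaining pool $236,800.
Remaining pool split over remaining metered usage 7,832: Unit 2A 61,679.26 → $61,675; Unit 2B 87,590.60 → $87,600; Unit 5B 87,530.13 → $87,525.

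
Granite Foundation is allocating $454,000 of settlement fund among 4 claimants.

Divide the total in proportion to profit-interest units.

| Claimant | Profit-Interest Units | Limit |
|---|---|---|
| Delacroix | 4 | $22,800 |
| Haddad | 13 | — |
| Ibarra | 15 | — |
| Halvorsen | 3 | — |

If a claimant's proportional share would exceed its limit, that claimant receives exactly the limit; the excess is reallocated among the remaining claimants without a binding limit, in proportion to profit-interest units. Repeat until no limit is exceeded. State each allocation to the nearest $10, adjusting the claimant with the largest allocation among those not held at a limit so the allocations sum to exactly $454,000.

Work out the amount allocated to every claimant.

Total profit-interest units = 35.
Unconstrained shares: Delacroix 51,885.71; Haddad 168,628.57; Ibarra 194,571.43; Halvorsen 38,914.29.
Held at cap: Delacroix ($22,800); residual $431,200 reallocated over remaining profit-interest units 31.
Shares after redistribution: Haddad 180,825.81 → $180,830; Ibarra 208,645.16 → $208,650; Halvorsen 41,729.03 → $41,730.
Rounding difference −$10 applied to Ibarra → $208,640.

Delacroix: $22,800; Haddad: $180,830; Ibarra: $208,640; Halvorsen: $41,730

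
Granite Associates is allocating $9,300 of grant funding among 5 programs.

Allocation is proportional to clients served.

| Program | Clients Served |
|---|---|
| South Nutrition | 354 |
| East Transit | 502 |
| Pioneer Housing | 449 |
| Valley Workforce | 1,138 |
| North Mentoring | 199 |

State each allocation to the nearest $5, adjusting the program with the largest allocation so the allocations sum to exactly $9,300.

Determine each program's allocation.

Clients served total: 2,642.
Pro-rata amounts: South Nutrition 354/2,642 × $9,300 = 1,246.10; East Transit 502/2,642 × $9,300 = 1,767.07; Pioneer Housing 449/2,642 × $9,300 = 1,580.51; Valley Workforce 1,138/2,642 × $9,300 = 4,005.83; North Mentoring 199/2,642 × $9,300 = 700.49.
At nearest $5: South Nutrition $1,245; East Transit $1,765; Pioneer Housing $1,580; Valley Workforce $4,005; North Mentoring $700. Sum = $9,295.
Difference $9,300 − $9,295 = +$5 applied to largest allocation (Valley Workforce): Valley Workforce becomes $4,010.

South Nutrition: $1,245 | East Transit: $1,765 | Pioneer Housing: $1,580 | Valley Workforce: $4,010 | North Mentoring: $700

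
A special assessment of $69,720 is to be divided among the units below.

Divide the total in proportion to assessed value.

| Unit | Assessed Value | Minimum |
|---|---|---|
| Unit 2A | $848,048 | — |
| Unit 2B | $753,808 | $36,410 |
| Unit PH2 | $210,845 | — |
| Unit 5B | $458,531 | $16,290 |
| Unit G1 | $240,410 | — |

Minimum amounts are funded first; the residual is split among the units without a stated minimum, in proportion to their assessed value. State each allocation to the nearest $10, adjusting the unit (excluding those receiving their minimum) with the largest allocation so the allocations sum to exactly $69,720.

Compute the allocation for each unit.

Unit 2A: $11,110; Unit 2B: $36,410; Unit PH2: $2,760; Unit 5B: $16,290; Unit G1: $3,150

Minimums first: Unit 2B $36,410; Unit 5B $16,290. Remaining pool $17,020.
Remaining pool split over remaining assessed value 1,299,303: Unit 2A 11,108.86 → $11,110; Unit PH2 2,761.93 → $2,760; Unit G1 3,149.21 → $3,150.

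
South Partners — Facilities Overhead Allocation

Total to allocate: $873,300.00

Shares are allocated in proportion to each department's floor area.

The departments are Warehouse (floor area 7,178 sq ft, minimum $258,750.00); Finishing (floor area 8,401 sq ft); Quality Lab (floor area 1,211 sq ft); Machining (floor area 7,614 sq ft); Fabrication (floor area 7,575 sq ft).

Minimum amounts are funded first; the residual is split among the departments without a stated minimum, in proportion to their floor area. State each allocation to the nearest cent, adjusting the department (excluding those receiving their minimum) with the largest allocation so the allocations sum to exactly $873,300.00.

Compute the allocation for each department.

Warehouse: $258,750.00; Finishing: $208,170.43; Quality Lab: $30,007.66; Machining: $188,669.15; Fabrication: $187,702.76

Minimums first: Warehouse $258,750.00. Residual $614,550.00.
Residual split over remaining floor area 24,801: Finishing 208,170.4185 → $208,170.42; Quality Lab 30,007.6630 → $30,007.66; Machining 188,669.1545 → $188,669.15; Fabrication 187,702.7640 → $187,702.76.
Rounding difference +$0.01 applied to Finishing → $208,170.43.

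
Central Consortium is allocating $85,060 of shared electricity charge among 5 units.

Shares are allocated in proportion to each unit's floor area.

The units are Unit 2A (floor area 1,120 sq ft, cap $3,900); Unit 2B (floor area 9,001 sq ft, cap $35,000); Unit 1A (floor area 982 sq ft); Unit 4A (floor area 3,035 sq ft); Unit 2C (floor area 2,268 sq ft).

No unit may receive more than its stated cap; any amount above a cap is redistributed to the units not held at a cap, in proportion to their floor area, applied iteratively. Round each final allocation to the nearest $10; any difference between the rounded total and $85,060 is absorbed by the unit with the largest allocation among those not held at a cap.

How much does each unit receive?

Unit 2A: $3,900 · Unit 2B: $35,000 · Unit 1A: $7,210 · Unit 4A: $22,290 · Unit 2C: $16,660

Combined floor area = 16,406.
Proportional shares (ignoring caps): Unit 2A 5,806.85; Unit 2B 46,667.38; Unit 1A 5,091.36; Unit 4A 15,735.53; Unit 2C 11,758.87.
Held at cap: Unit 2A ($3,900), Unit 2B ($35,000); remaining pool $46,160 reallocated over remaining floor area 6,285.
Shares after redistribution: Unit 1A 7,212.27 → $7,210; Unit 4A 22,290.47 → $22,290; Unit 2C 16,657.26 → $16,660.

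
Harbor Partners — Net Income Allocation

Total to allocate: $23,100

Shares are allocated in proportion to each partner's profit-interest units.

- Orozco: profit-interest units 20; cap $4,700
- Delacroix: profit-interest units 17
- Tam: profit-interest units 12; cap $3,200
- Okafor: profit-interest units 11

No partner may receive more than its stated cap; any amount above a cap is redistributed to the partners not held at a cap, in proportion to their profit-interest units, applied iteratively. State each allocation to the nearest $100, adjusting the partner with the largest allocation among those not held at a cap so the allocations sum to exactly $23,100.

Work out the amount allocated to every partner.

Profit-interest units total: 60.
Proportional shares (ignoring caps): Orozco 7,700.00; Delacroix 6,545.00; Tam 4,620.00; Okafor 4,235.00.
Held at cap: Orozco ($4,700), Tam ($3,200); remaining pool $15,200 reallocated over remaining profit-interest units 28.
Redistributed shares: Delacroix 9,228.57 → $9,200; Okafor 5,971.43 → $6,000.

Orozco: $4,700; Delacroix: $9,200; Tam: $3,200; Okafor: $6,000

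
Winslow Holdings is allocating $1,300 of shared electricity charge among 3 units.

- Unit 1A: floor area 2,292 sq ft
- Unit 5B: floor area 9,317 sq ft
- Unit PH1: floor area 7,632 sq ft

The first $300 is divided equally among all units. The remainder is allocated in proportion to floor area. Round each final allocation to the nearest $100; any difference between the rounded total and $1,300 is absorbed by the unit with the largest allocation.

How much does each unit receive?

First tranche $300 split equally: $100 each.
Remainder $1,000 by floor area (total 19,241): Unit 1A 119.12 → $100; Unit 5B 484.23 → $500; Unit PH1 396.65 → $400.
Totals: Unit 1A $100 + $100 = $200; Unit 5B $100 + $500 = $600; Unit PH1 $100 + $400 = $500.

Unit 1A: $200 · Unit 5B: $600 · Unit PH1: $500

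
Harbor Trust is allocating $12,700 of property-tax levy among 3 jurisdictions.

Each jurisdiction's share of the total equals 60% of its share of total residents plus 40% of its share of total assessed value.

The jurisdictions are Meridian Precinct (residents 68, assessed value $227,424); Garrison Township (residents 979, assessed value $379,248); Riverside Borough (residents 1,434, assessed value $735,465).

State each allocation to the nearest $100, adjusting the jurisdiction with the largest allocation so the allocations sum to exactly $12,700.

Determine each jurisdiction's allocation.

Residents total 2,481; assessed value total 1,342,137.
Blended shares (60% residents + 40% assessed value): Meridian Precinct 0.0842; Garrison Township 0.3498; Riverside Borough 0.5660.
Raw shares: Meridian Precinct 1,069.65; Garrison Township 4,442.30; Riverside Borough 7,188.05.
Rounded to nearest $100: Meridian Precinct $1,100; Garrison Township $4,400; Riverside Borough $7,200. Sum = $12,700.
Rounded total matches; no reconciliation needed.

Meridian Precinct: $1,100; Garrison Township: $4,400; Riverside Borough: $7,200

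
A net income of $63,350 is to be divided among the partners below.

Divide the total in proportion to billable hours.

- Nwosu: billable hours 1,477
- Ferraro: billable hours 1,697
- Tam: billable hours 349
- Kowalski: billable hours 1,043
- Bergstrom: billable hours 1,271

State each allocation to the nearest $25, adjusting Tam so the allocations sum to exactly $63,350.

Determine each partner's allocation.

Nwosu: $16,025 · Ferraro: $18,425 · Tam: $3,775 · Kowalski: $11,325 · Bergstrom: $13,800

Combined billable hours = 5,837.
Proportional shares: Nwosu 1,477/5,837 × $63,350 = 16,030.14; Ferraro 1,697/5,837 × $63,350 = 18,417.84; Tam 349/5,837 × $63,350 = 3,787.76; Kowalski 1,043/5,837 × $63,350 = 11,319.86; Bergstrom 1,271/5,837 × $63,350 = 13,794.39.
After rounding ($25): Nwosu $16,025; Ferraro $18,425; Tam $3,800; Kowalski $11,325; Bergstrom $13,800. Sum = $63,375.
Difference $63,350 − $63,375 = −$25 applied to Tam: Tam becomes $3,775.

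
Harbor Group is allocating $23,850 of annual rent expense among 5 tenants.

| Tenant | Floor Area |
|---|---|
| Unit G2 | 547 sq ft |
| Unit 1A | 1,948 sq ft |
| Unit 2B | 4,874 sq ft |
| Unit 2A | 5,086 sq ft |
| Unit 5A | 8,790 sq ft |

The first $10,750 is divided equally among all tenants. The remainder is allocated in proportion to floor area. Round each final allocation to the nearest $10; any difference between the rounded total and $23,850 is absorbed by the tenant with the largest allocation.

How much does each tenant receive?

$10,750 shared equally gives $2,150 per tenant.
Remainder $13,100 by floor area (total 21,245): Unit G2 337.29 → $340; Unit 1A 1,201.17 → $1,200; Unit 2B 3,005.38 → $3,010; Unit 2A 3,136.11 → $3,140; Unit 5A 5,420.05 → $5,420.
Rounding difference −$10 on remainder applied to Unit 5A.
Totals: Unit G2 $2,150 + $340 = $2,490; Unit 1A $2,150 + $1,200 = $3,350; Unit 2B $2,150 + $3,010 = $5,160; Unit 2A $2,150 + $3,140 = $5,290; Unit 5A $2,150 + $5,410 = $7,560.

Unit G2: $2,490 · Unit 1A: $3,350 · Unit 2B: $5,160 · Unit 2A: $5,290 · Unit 5A: $7,560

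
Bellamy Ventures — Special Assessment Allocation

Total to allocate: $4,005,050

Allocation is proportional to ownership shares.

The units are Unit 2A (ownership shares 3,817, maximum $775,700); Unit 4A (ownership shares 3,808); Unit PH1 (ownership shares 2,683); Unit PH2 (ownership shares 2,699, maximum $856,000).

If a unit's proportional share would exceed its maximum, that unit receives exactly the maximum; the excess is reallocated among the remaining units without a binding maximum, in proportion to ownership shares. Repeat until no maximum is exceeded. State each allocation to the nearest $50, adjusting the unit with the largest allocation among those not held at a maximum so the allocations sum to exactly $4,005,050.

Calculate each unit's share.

Unit 2A: $775,700 | Unit 4A: $1,392,350 | Unit PH1: $981,000 | Unit PH2: $856,000

Ownership shares total: 13,007.
Unconstrained shares: Unit 2A 1,175,311.44; Unit 4A 1,172,540.20; Unit PH1 826,135.86; Unit PH2 831,062.50.
Cap binds for Unit 2A ($775,700); residual $3,229,350 reallocated over remaining ownership shares 9,190.
Cap binds for Unit PH2 ($856,000); residual $2,373,350 reallocated over remaining ownership shares 6,491.
Remaining shares: Unit 4A 1,392,345.83 → $1,392,350; Unit PH1 981,004.17 → $981,000.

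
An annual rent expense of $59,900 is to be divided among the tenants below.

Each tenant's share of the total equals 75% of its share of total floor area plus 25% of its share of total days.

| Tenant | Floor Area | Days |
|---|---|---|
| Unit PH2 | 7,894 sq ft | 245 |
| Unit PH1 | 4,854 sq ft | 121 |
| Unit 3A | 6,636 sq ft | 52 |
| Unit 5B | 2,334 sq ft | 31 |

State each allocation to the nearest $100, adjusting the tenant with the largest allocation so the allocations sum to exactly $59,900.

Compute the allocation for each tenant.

Floor area total 21,718; days total 449.
Composite weights (75% floor area + 25% days): Unit PH2 0.4090; Unit PH1 0.2350; Unit 3A 0.2581; Unit 5B 0.0979.
Proportional shares: Unit PH2 24,500.43; Unit PH1 14,076.37; Unit 3A 15,461.27; Unit 5B 5,861.93.
At nearest $100: Unit PH2 $24,500; Unit PH1 $14,100; Unit 3A $15,500; Unit 5B $5,900. Sum = $60,000.
Difference $59,900 − $60,000 = −$100 applied to largest allocation (Unit PH2): Unit PH2 becomes $24,400.

Unit PH2: $24,400 | Unit PH1: $14,100 | Unit 3A: $15,500 | Unit 5B: $5,900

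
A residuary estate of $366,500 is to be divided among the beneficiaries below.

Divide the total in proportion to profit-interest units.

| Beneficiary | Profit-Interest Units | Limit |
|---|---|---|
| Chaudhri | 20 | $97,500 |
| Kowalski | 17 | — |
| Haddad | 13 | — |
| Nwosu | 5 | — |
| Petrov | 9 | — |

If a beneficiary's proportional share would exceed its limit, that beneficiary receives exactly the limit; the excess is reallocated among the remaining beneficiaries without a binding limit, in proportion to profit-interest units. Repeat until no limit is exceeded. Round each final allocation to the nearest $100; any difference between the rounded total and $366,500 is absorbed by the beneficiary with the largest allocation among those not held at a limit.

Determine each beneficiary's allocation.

Sum of profit-interest units: 64.
Pro-rata shares before constraints: Chaudhri 114,531.25; Kowalski 97,351.56; Haddad 74,445.31; Nwosu 28,632.81; Petrov 51,539.06.
Capped: Chaudhri ($97,500); residual $269,000 reallocated over remaining profit-interest units 44.
Redistributed shares: Kowalski 103,931.82 → $103,900; Haddad 79,477.27 → $79,500; Nwosu 30,568.18 → $30,600; Petrov 55,022.73 → $55,000.

Chaudhri: $97,500 · Kowalski: $103,900 · Haddad: $79,500 · Nwosu: $30,600 · Petrov: $55,000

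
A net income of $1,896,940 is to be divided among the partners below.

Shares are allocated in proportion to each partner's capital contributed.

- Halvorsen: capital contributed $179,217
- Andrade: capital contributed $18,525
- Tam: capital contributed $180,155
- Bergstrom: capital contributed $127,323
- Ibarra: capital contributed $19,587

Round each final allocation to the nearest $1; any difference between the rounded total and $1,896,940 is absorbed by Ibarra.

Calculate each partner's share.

Combined capital contributed = 524,807.
Proportional shares: Halvorsen 179,217/524,807 × $1,896,940 = 647,788.42; Andrade 18,525/524,807 × $1,896,940 = 66,959.498; Tam 180,155/524,807 × $1,896,940 = 651,178.86; Bergstrom 127,323/524,807 × $1,896,940 = 460,215.07; Ibarra 19,587/524,807 × $1,896,940 = 70,798.15.
Rounded to nearest $1: Halvorsen $647,788; Andrade $66,959; Tam $651,179; Bergstrom $460,215; Ibarra $70,798. Sum = $1,896,939.
Difference $1,896,940 − $1,896,939 = +$1 applied to Ibarra: Ibarra becomes $70,799.

Halvorsen: $647,788; Andrade: $66,959; Tam: $651,179; Bergstrom: $460,215; Ibarra: $70,799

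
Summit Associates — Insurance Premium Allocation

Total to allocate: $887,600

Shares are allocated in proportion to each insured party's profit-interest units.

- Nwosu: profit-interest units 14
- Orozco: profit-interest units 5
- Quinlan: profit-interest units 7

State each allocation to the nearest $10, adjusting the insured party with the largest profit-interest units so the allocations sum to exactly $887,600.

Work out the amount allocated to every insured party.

Nwosu: $477,940 · Orozco: $170,690 · Quinlan: $238,970

Sum of profit-interest units: 14 + 5 + 7 = 26.
Unrounded shares: Nwosu 477,938.46; Orozco 170,692.31; Quinlan 238,969.23.
At nearest $10: Nwosu $477,940; Orozco $170,690; Quinlan $238,970. Sum = $887,600.
Sum already equals the total — no adjustment.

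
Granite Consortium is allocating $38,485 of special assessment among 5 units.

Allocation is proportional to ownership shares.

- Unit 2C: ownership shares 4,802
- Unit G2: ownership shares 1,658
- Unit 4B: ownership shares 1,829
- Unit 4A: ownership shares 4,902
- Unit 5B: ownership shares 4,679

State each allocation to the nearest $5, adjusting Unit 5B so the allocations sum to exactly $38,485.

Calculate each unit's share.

Sum of ownership shares: 17,870.
Raw shares: Unit 2C 4,802/17,870 × $38,485 = 10,341.63; Unit G2 1,658/17,870 × $38,485 = 3,570.68; Unit 4B 1,829/17,870 × $38,485 = 3,938.95; Unit 4A 4,902/17,870 × $38,485 = 10,556.99; Unit 5B 4,679/17,870 × $38,485 = 10,076.74.
After rounding ($5): Unit 2C $10,340; Unit G2 $3,570; Unit 4B $3,940; Unit 4A $10,555; Unit 5B $10,075. Sum = $38,480.
Difference $38,485 − $38,480 = +$5 applied to Unit 5B: Unit 5B becomes $10,080.

Unit 2C: $10,340; Unit G2: $3,570; Unit 4B: $3,940; Unit 4A: $10,555; Unit 5B: $10,080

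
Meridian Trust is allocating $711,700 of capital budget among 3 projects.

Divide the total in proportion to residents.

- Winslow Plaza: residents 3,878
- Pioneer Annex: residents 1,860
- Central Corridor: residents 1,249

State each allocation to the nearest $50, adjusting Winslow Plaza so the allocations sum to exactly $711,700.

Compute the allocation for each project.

Combined residents = 6,987.
Proportional shares: Winslow Plaza 3,878/6,987 × $711,700 = 395,015.40; Pioneer Annex 1,860/6,987 × $711,700 = 189,460.71; Central Corridor 1,249/6,987 × $711,700 = 127,223.89.
Rounded to nearest $50: Winslow Plaza $395,000; Pioneer Annex $189,450; Central Corridor $127,200. Sum = $711,650.
Difference $711,700 − $711,650 = +$50 applied to Winslow Plaza: Winslow Plaza becomes $395,050.

Winslow Plaza: $395,050; Pioneer Annex: $189,450; Central Corridor: $127,200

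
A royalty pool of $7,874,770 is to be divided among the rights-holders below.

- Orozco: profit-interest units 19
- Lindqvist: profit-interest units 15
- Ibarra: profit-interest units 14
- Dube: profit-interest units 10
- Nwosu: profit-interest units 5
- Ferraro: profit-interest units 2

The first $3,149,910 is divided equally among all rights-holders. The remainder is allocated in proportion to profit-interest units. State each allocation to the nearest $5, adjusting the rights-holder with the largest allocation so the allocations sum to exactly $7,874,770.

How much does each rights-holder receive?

$3,149,910 shared equally gives $524,985 per rights-holder.
Remainder $4,724,860 by profit-interest units (total 65): Orozco 1,381,112.92 → $1,381,115; Lindqvist 1,090,352.31 → $1,090,350; Ibarra 1,017,662.15 → $1,017,660; Dube 726,901.54 → $726,900; Nwosu 363,450.77 → $363,450; Ferraro 145,380.31 → $145,380.
Rounding difference +$5 on remainder applied to Orozco.
Totals: Orozco $524,985 + $1,381,120 = $1,906,105; Lindqvist $524,985 + $1,090,350 = $1,615,335; Ibarra $524,985 + $1,017,660 = $1,542,645; Dube $524,985 + $726,900 = $1,251,885; Nwosu $524,985 + $363,450 = $888,435; Ferraro $524,985 + $145,380 = $670,365.

Orozco: $1,906,105 · Lindqvist: $1,615,335 · Ibarra: $1,542,645 · Dube: $1,251,885 · Nwosu: $888,435 · Ferraro: $670,365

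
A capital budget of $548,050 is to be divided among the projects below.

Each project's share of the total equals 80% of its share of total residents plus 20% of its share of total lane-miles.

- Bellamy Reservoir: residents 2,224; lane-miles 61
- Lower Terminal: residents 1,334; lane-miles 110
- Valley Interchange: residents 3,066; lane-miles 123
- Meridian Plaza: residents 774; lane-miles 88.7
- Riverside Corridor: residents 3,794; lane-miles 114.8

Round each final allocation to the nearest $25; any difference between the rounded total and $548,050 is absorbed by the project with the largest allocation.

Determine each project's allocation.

Bellamy Reservoir: $100,575 · Lower Terminal: $76,500 · Valley Interchange: $147,200 · Meridian Plaza: $49,875 · Riverside Corridor: $173,900

Residents total 11,192; lane-miles total 497.5.
Blended shares (80% residents + 20% lane-miles): Bellamy Reservoir 0.1835; Lower Terminal 0.1396; Valley Interchange 0.2686; Meridian Plaza 0.0910; Riverside Corridor 0.3173.
Proportional shares: Bellamy Reservoir 100,563.51; Lower Terminal 76,494.04; Valley Interchange 147,208.30; Meridian Plaza 49,863.52; Riverside Corridor 173,920.63.
At nearest $25: Bellamy Reservoir $100,575; Lower Terminal $76,500; Valley Interchange $147,200; Meridian Plaza $49,875; Riverside Corridor $173,925. Sum = $548,075.
Difference $548,050 − $548,075 = −$25 applied to largest allocation (Riverside Corridor): Riverside Corridor becomes $173,900.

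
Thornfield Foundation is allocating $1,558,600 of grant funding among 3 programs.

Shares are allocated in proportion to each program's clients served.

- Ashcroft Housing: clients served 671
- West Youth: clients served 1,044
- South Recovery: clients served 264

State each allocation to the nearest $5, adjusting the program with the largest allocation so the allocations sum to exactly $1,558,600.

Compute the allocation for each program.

Clients served total: 1,979.
Pro-rata amounts: Ashcroft Housing 671/1,979 × $1,558,600 = 528,459.12; West Youth 1,044/1,979 × $1,558,600 = 822,222.54; South Recovery 264/1,979 × $1,558,600 = 207,918.34.
At nearest $5: Ashcroft Housing $528,460; West Youth $822,225; South Recovery $207,920. Sum = $1,558,605.
Difference $1,558,600 − $1,558,605 = −$5 applied to largest allocation (West Youth): West Youth becomes $822,220.

Ashcroft Housing: $528,460; West Youth: $822,220; South Recovery: $207,920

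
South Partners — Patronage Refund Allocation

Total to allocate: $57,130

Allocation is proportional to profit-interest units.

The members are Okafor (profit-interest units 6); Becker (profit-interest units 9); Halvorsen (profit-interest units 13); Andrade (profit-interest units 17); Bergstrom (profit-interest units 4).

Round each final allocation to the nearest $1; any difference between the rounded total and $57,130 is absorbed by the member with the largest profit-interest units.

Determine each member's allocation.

Combined profit-interest units = 49.
Pro-rata amounts: Okafor 6/49 × $57,130 = 6,995.51; Becker 9/49 × $57,130 = 10,493.27; Halvorsen 13/49 × $57,130 = 15,156.94; Andrade 17/49 × $57,130 = 19,820.61; Bergstrom 4/49 × $57,130 = 4,663.67.
After rounding ($1): Okafor $6,996; Becker $10,493; Halvorsen $15,157; Andrade $19,821; Bergstrom $4,664. Sum = $57,131.
Difference $57,130 − $57,131 = −$1 applied to largest profit-interest units (Andrade): Andrade becomes $19,820.

Okafor: $6,996; Becker: $10,493; Halvorsen: $15,157; Andrade: $19,820; Bergstrom: $4,664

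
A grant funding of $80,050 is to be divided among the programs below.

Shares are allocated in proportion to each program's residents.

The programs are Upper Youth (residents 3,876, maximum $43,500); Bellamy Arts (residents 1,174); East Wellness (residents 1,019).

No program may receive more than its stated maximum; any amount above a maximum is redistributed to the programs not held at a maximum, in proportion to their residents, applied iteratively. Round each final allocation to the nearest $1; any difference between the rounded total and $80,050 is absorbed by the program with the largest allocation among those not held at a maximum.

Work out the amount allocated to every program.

Total residents = 6,069.
Proportional shares (ignoring caps): Upper Youth 51,124.37; Bellamy Arts 15,485.04; East Wellness 13,440.59.
Capped: Upper Youth ($43,500); remaining pool $36,550 reallocated over remaining residents 2,193.
Remaining shares: Bellamy Arts 19,566.67 → $19,567; East Wellness 16,983.33 → $16,983.

Upper Youth: $43,500; Bellamy Arts: $19,567; East Wellness: $16,983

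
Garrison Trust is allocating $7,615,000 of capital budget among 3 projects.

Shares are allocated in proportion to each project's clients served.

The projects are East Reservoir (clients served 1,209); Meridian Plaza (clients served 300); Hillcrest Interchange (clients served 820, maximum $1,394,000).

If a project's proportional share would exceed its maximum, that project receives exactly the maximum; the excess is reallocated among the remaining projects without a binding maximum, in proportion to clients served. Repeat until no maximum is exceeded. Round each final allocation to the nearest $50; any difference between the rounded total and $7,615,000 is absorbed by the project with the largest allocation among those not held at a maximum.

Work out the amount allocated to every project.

East Reservoir: $4,984,200 · Meridian Plaza: $1,236,800 · Hillcrest Interchange: $1,394,000

Clients served total: 2,329.
Unconstrained shares: East Reservoir 3,952,999.14; Meridian Plaza 980,893.09; Hillcrest Interchange 2,681,107.77.
Held at cap: Hillcrest Interchange ($1,394,000); residual $6,221,000 reallocated over remaining clients served 1,509.
Redistributed shares: East Reservoir 4,984,220.68 → $4,984,200; Meridian Plaza 1,236,779.32 → $1,236,800.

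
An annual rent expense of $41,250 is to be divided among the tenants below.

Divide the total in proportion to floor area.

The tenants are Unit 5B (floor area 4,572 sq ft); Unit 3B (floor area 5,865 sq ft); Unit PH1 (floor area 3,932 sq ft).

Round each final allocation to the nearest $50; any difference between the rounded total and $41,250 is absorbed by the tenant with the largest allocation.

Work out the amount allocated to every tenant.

Unit 5B: $13,150; Unit 3B: $16,800; Unit PH1: $11,300

Sum of floor area: 14,369.
Pro-rata amounts: Unit 5B 4,572/14,369 × $41,250 = 13,125.13; Unit 3B 5,865/14,369 × $41,250 = 16,837.03; Unit PH1 3,932/14,369 × $41,250 = 11,287.84.
At nearest $50: Unit 5B $13,150; Unit 3B $16,850; Unit PH1 $11,300. Sum = $41,300.
Difference $41,250 − $41,300 = −$50 applied to largest allocation (Unit 3B): Unit 3B becomes $16,800.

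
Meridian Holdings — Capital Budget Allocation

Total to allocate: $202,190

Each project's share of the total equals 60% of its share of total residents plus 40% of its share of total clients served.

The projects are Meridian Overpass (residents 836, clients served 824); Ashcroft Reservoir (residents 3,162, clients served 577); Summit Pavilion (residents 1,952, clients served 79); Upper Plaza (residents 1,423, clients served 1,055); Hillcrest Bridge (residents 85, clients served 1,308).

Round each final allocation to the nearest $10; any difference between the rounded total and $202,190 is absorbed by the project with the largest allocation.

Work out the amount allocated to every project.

Meridian Overpass: $30,940 · Ashcroft Reservoir: $63,580 · Summit Pavilion: $33,410 · Upper Plaza: $45,350 · Hillcrest Bridge: $28,910

Totals — residents 7,458, clients served 3,843.
Combined weights (60% residents + 40% clients served): Meridian Overpass 0.1530; Ashcroft Reservoir 0.3144; Summit Pavilion 0.1653; Upper Plaza 0.2243; Hillcrest Bridge 0.1430.
Proportional shares: Meridian Overpass 30,939.71; Ashcroft Reservoir 63,576.99; Summit Pavilion 33,414.36; Upper Plaza 45,349.43; Hillcrest Bridge 28,909.52.
Rounded to nearest $10: Meridian Overpass $30,940; Ashcroft Reservoir $63,580; Summit Pavilion $33,410; Upper Plaza $45,350; Hillcrest Bridge $28,910. Sum = $202,190.
Sum already equals the total — no adjustment.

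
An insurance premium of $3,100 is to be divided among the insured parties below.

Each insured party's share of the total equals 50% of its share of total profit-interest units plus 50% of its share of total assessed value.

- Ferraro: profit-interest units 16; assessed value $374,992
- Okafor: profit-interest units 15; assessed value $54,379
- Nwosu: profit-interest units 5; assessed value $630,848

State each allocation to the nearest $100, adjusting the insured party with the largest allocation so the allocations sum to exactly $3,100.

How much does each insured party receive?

Profit-interest units total 36; assessed value total 1,060,219.
Blended shares (50% profit-interest units + 50% assessed value): Ferraro 0.3991; Okafor 0.2340; Nwosu 0.3670.
Raw shares: Ferraro 1,237.11; Okafor 725.33; Nwosu 1,137.55.
After rounding ($100): Ferraro $1,200; Okafor $700; Nwosu $1,100. Sum = $3,000.
Difference $3,100 − $3,000 = +$100 applied to largest allocation (Ferraro): Ferraro becomes $1,300.

Ferraro: $1,300 · Okafor: $700 · Nwosu: $1,100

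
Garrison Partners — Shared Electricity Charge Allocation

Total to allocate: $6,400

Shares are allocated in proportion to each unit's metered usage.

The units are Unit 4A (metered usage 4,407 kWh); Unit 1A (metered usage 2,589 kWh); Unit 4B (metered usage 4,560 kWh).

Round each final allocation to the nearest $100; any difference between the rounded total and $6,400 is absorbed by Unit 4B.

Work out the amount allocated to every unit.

Combined metered usage = 11,556.
Raw shares: Unit 4A 4,407/11,556 × $6,400 = 2,440.71; Unit 1A 2,589/11,556 × $6,400 = 1,433.85; Unit 4B 4,560/11,556 × $6,400 = 2,525.44.
After rounding ($100): Unit 4A $2,400; Unit 1A $1,400; Unit 4B $2,500. Sum = $6,300.
Difference $6,400 − $6,300 = +$100 applied to Unit 4B: Unit 4B becomes $2,600.

Unit 4A: $2,400 | Unit 1A: $1,400 | Unit 4B: $2,600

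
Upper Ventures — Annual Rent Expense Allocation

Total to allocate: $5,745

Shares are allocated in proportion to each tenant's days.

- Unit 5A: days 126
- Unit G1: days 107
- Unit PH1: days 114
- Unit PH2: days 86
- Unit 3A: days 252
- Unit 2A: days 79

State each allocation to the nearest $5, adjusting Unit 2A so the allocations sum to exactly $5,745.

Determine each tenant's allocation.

Unit 5A: $945; Unit G1: $805; Unit PH1: $855; Unit PH2: $645; Unit 3A: $1,895; Unit 2A: $600

Combined days = 764.
Raw shares: Unit 5A 126/764 × $5,745 = 947.47; Unit G1 107/764 × $5,745 = 804.60; Unit PH1 114/764 × $5,745 = 857.24; Unit PH2 86/764 × $5,745 = 646.69; Unit 3A 252/764 × $5,745 = 1,894.95; Unit 2A 79/764 × $5,745 = 594.05.
After rounding ($5): Unit 5A $945; Unit G1 $805; Unit PH1 $855; Unit PH2 $645; Unit 3A $1,895; Unit 2A $595. Sum = $5,740.
Difference $5,745 − $5,740 = +$5 applied to Unit 2A: Unit 2A becomes $600.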